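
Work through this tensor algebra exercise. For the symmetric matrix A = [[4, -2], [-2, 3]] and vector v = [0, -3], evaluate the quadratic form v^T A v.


First compute Av:
(Av)_1 = 4*0 + -2*-3 = 6
(Av)_2 = -2*0 + 3*-3 = -9
Av = [6, -9]
Then v^T (Av) = 0*6 + -3*-9
= 0 + 27 = 27

27


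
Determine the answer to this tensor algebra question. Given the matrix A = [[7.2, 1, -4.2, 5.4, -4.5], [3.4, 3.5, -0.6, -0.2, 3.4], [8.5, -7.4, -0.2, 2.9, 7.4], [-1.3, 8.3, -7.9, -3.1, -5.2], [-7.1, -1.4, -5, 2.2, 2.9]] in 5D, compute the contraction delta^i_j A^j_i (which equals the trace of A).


The contraction (trace) of a rank-2 tensor is the sum of its diagonal elements.
Diagonal entries: A[1,1] = 7.2, A[2,2] = 3.5, A[3,3] = -0.2, A[4,4] = -3.1, A[5,5] = 2.9
Tr(A) = 7.2 + 3.5 + -0.2 + -3.1 + 2.9 = 10.3

10.3


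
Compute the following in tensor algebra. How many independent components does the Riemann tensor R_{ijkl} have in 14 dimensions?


The Riemann tensor in d dimensions has d^2(d^2 - 1)/12 independent components.
d = 14, so d^2 = 196
d^2 - 1 = 195
d^2(d^2 - 1) = 196 * 195 = 38220
Divide by 12: 38220 / 12 = 3185

3185


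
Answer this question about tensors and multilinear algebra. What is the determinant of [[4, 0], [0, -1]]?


For a 2x2 matrix [[a, b], [c, d]], det = a*d - b*c.
a = 4, b = 0, c = 0, d = -1
a*d = 4 * -1 = -4
b*c = 0 * 0 = 0
det = -4 - 0 = -4

-4


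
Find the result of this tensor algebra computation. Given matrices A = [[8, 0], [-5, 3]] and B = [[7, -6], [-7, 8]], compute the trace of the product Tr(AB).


Tr(AB) = sum_i (AB)_{ii} where (AB)_{ii} = sum_k A_{ik} B_{ki}.
(AB)_{11} = 8*7 + 0*-7 = 56
(AB)_{22} = -5*-6 + 3*8 = 54
Tr(AB) = 56 + 54 = 110

110


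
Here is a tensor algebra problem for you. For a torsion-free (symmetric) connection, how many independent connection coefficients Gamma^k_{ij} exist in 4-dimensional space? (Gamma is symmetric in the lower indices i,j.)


Christoffel symbols Gamma^k_{ij} are symmetric in i,j, so there are d * d(d+1)/2 independent symbols.
d = 4
d(d+1)/2 = 4 * 5 / 2 = 10
Total = 4 * 10 = 40

40


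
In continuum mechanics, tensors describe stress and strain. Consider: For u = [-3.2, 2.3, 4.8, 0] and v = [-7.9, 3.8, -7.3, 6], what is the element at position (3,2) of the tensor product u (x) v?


The outer product entry T_{ij} = u_i * v_j.
We need i=3, j=2.
u_3 = 4.8, v_2 = 3.8
T_{3,2} = 4.8 * 3.8 = 18.24

18.24


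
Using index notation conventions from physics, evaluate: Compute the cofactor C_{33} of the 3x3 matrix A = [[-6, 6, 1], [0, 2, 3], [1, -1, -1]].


To find cofactor C_{33}, delete row 3 and column 3.
The resulting 2x2 submatrix is: [[-6, 6], [0, 2]]
Minor M_{33} = -6*2 - 6*0
  = -12 - 0 = -12
Sign = (-1)^(3+3) = (-1)^6 = 1
Cofactor C_{33} = 1 * -12 = -12

-12


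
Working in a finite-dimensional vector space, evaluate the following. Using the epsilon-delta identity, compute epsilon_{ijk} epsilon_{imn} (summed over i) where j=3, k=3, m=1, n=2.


Using the identity: epsilon_{ijk} epsilon_{imn} = delta_{jm} delta_{kn} - delta_{jn} delta_{km}.
delta_{31} = 0
delta_{32} = 0
delta_{32} = 0
delta_{31} = 0
Result = 0 * 0 - 0 * 0 = 0 - 0 = 0

0


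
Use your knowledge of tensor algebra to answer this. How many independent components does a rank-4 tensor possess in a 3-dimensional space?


The number of components of a rank-r tensor in d dimensions is d^r.
Here d = 3 and r = 4.
3^4 = 81

81


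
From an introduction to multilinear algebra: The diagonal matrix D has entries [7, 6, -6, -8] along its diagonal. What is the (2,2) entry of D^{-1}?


For a diagonal matrix, the inverse has entries (D^{-1})_{ii} = 1/d_{ii}.
The diagonal entries are: d_{11} = 7, d_{22} = 6, d_{33} = -6, d_{44} = -8
We need (D^{-1})_{22} = 1/d_{22} = 1/6 = 1/6

1/6


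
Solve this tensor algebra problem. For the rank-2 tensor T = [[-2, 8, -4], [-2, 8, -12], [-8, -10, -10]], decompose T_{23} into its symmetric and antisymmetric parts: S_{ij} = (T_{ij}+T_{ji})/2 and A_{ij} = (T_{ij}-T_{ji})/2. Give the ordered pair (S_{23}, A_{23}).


T_{23} = -12
T_{32} = -10
S_{23} = (-12 + -10)/2 = -22/2 = -11
A_{23} = (-12 - -10)/2 = -2/2 = -1
Check: S + A = -11 + -1 = -12 = T_{23}.

(-11, -1)


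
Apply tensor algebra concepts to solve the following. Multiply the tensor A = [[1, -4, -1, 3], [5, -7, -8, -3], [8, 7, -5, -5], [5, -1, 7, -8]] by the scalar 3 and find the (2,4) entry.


Scalar multiplication: (cA)_{ij} = c * A_{ij}.
c = 3
A_{24} = -3
(cA)_{24} = 3 * -3 = -9

-9


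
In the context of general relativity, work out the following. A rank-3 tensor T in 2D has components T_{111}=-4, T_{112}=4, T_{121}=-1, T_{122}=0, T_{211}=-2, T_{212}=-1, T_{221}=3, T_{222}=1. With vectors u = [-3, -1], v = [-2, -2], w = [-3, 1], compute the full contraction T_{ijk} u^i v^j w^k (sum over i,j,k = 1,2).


S = sum over i,j,k of T_{ijk} u_i v_j w_k. Expanding all 8 terms:
T_{111}*u_1*v_1*w_1 = -4*-3*-2*-3 = 72  (running total: 72)
T_{112}*u_1*v_1*w_2 = 4*-3*-2*1 = 24  (running total: 96)
T_{121}*u_1*v_2*w_1 = -1*-3*-2*-3 = 18  (running total: 114)
T_{122}*u_1*v_2*w_2 = 0*-3*-2*1 = 0  (running total: 114)
T_{211}*u_2*v_1*w_1 = -2*-1*-2*-3 = 12  (running total: 126)
T_{212}*u_2*v_1*w_2 = -1*-1*-2*1 = -2  (running total: 124)
T_{221}*u_2*v_2*w_1 = 3*-1*-2*-3 = -18  (running total: 106)
T_{222}*u_2*v_2*w_2 = 1*-1*-2*1 = 2  (running total: 108)
S = 108

108


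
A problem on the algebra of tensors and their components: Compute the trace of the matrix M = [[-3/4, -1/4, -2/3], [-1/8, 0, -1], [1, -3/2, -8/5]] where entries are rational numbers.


The trace is the sum of diagonal entries.
Diagonal: M[1,1] = -3/4, M[2,2] = 0, M[3,3] = -8/5
Tr(M) = -3/4 + 0 + -8/5
Computing step by step:
After adding M[1,1]: -3/4
After adding M[2,2]: -3/4
After adding M[3,3]: -47/20
Tr(M) = -47/20

-47/20


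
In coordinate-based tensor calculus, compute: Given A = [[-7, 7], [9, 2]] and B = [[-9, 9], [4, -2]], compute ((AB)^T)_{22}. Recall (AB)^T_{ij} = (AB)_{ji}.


(AB)^T_{ij} = (AB)_{ji} = sum_k A_{jk} B_{ki}.
For i=2, j=2 we need (AB)_{22}:
A_{21} * B_{12} = 9 * 9 = 81
A_{22} * B_{22} = 2 * -2 = -4
Sum = 81 + -4 = 77

77


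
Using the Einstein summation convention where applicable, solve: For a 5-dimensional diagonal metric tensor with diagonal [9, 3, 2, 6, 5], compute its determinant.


For a diagonal metric, the determinant is the product of diagonal entries.
Diagonal entries: 9, 3, 2, 6, 5
det(g) = 9 * 3 * 2 * 6 * 5 = 1620

1620


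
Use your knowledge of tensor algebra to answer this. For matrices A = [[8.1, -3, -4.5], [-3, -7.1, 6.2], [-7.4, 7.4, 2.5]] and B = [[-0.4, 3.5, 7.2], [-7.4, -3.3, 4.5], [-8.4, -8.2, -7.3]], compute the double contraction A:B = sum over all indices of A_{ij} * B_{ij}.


A:B = sum over all i,j of A_{ij} * B_{ij}.
Row 1: 8.1*-0.4=-3.24, -3*3.5=-10.5, -4.5*7.2=-32.4 => row sum = -46.14
Row 2: -3*-7.4=22.2, -7.1*-3.3=23.43, 6.2*4.5=27.9 => row sum = 73.53
Row 3: -7.4*-8.4=62.16, 7.4*-8.2=-60.68, 2.5*-7.3=-18.25 => row sum = -16.77
Total = -46.14 + 73.53 + -16.77 = 10.62

10.62


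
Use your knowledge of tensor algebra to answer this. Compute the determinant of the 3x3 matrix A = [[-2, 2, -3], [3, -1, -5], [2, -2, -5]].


Expanding along the first row, det(A) = a11*M_11 - a12*M_12 + a13*M_13, where M_1j is the (1,j) minor.
Minor M_11 = -1*-5 - -5*-2 = -5
Minor M_12 = 3*-5 - -5*2 = -5
Minor M_13 = 3*-2 - -1*2 = -4
det = -2*(-5) - 2*(-5) + -3*(-4)
    = 10 - -10 + 12
    = 32

32


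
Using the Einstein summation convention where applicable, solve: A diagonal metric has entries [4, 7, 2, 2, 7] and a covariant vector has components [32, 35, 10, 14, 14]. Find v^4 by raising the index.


To raise an index with a diagonal metric: v^i = v_i / g_{ii}.
For index 4: v_4 = 14, g_{44} = 2
v^4 = 14 / 2 = 7

7


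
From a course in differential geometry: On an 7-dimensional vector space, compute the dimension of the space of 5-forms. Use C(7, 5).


The dimension of the space of p-forms on an n-dimensional space is C(n, p).
n = 7, p = 5
C(7, 5) = 7! / (5! * 2!) = 21

21


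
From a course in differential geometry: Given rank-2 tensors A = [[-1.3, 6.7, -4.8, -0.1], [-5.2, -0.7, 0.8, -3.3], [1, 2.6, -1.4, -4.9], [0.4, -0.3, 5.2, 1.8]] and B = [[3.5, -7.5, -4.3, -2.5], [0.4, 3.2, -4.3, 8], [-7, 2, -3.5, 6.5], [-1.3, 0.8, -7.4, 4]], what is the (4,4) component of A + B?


Tensor addition is component-wise: (A + B)_{ij} = A_{ij} + B_{ij}.
A_{44} = 1.8
B_{44} = 4
(A + B)_{44} = 1.8 + 4 = 5.8

5.8


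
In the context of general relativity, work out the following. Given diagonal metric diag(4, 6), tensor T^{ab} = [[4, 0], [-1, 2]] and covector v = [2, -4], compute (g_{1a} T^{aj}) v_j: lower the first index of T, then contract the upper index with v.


Step 1: lower the first index. For a diagonal metric, g_{ia} T^{aj} = g_{ii} T^{ij} (no sum on i).
g_{11} = 4
S_1{}^1 = 4 * T^{11} = 4 * 4 = 16
S_1{}^2 = 4 * T^{12} = 4 * 0 = 0
Step 2: contract S_1{}^j with v_j.
S_1{}^1 * v_1 = 16 * 2 = 32
S_1{}^2 * v_2 = 0 * -4 = 0
Result = 32 + 0 = 32

32


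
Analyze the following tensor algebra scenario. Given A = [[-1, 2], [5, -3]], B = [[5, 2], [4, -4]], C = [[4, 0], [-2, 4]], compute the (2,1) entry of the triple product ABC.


(ABC)_{21} = sum_m (AB)_{2m} C_{m1}. First compute row 2 of AB.
(AB)_{21} = 5*5 + -3*4 = 13
(AB)_{22} = 5*2 + -3*-4 = 22
Now contract with column 1 of C:
(AB)_{21} * C_{11} = 13 * 4 = 52
(AB)_{22} * C_{21} = 22 * -2 = -44
(ABC)_{21} = 52 + -44 = 8

8


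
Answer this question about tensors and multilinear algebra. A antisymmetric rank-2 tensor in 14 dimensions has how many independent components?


A antisymmetric rank-2 tensor in d dimensions has d(d-1)/2 independent components.
d = 14
d(d-1)/2 = 14 * 13 / 2 = 182 / 2 = 91

91


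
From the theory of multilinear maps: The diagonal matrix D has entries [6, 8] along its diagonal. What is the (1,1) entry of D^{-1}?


For a diagonal matrix, the inverse has entries (D^{-1})_{ii} = 1/d_{ii}.
The diagonal entries are: d_{11} = 6, d_{22} = 8
We need (D^{-1})_{11} = 1/d_{11} = 1/6 = 1/6

1/6


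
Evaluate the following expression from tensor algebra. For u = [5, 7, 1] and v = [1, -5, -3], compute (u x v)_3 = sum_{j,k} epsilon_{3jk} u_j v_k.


(u x v)_3 = sum_{j,k} epsilon_{3jk} u_j v_k. Only permutations of (1,2,3) contribute; the two non-zero terms are:
eps_{312} u_1 v_2 = 1 * 5 * -5 = -25
eps_{321} u_2 v_1 = -1 * 7 * 1 = -7
(u x v)_3 = -32

-32


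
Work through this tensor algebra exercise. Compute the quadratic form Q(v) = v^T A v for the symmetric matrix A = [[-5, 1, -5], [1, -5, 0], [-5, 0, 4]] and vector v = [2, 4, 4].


First compute Av:
(Av)_1 = -5*2 + 1*4 + -5*4 = -26
(Av)_2 = 1*2 + -5*4 + 0*4 = -18
(Av)_3 = -5*2 + 0*4 + 4*4 = 6
Av = [-26, -18, 6]
Then v^T (Av) = 2*-26 + 4*-18 + 4*6
= -52 + -72 + 24 = -100

-100


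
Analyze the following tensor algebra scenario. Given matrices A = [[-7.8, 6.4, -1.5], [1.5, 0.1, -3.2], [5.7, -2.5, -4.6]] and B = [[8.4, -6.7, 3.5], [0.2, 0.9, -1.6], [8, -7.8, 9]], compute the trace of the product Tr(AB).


Tr(AB) = sum_i (AB)_{ii} where (AB)_{ii} = sum_k A_{ik} B_{ki}.
(AB)_{11} = -7.8*8.4 + 6.4*0.2 + -1.5*8 = -76.24
(AB)_{22} = 1.5*-6.7 + 0.1*0.9 + -3.2*-7.8 = 15
(AB)_{33} = 5.7*3.5 + -2.5*-1.6 + -4.6*9 = -17.45
Tr(AB) = -76.24 + 15 + -17.45 = -78.69

-78.69


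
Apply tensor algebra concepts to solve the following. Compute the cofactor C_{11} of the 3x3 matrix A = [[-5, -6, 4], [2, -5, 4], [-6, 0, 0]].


To find cofactor C_{11}, delete row 1 and column 1.
The resulting 2x2 submatrix is: [[-5, 4], [0, 0]]
Minor M_{11} = -5*0 - 4*0
  = 0 - 0 = 0
Sign = (-1)^(1+1) = (-1)^2 = 1
Cofactor C_{11} = 1 * 0 = 0

0


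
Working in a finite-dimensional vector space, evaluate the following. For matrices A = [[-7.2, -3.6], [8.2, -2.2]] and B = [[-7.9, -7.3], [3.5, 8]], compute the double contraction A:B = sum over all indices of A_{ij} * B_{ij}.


A:B = sum over all i,j of A_{ij} * B_{ij}.
Row 1: -7.2*-7.9=56.88, -3.6*-7.3=26.28 => row sum = 83.16
Row 2: 8.2*3.5=28.7, -2.2*8=-17.6 => row sum = 11.1
Total = 83.16 + 11.1 = 94.26

94.26


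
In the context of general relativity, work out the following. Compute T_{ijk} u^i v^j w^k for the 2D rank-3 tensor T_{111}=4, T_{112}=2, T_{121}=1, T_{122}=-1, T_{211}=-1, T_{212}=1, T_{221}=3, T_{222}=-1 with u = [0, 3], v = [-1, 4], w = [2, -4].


S = sum over i,j,k of T_{ijk} u_i v_j w_k. Expanding all 8 terms:
T_{111}*u_1*v_1*w_1 = 4*0*-1*2 = 0  (running total: 0)
T_{112}*u_1*v_1*w_2 = 2*0*-1*-4 = 0  (running total: 0)
T_{121}*u_1*v_2*w_1 = 1*0*4*2 = 0  (running total: 0)
T_{122}*u_1*v_2*w_2 = -1*0*4*-4 = 0  (running total: 0)
T_{211}*u_2*v_1*w_1 = -1*3*-1*2 = 6  (running total: 6)
T_{212}*u_2*v_1*w_2 = 1*3*-1*-4 = 12  (running total: 18)
T_{221}*u_2*v_2*w_1 = 3*3*4*2 = 72  (running total: 90)
T_{222}*u_2*v_2*w_2 = -1*3*4*-4 = 48  (running total: 138)
S = 138

138


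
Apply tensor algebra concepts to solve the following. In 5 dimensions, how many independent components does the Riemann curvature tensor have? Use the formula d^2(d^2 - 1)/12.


The Riemann tensor in d dimensions has d^2(d^2 - 1)/12 independent components.
d = 5, so d^2 = 25
d^2 - 1 = 24
d^2(d^2 - 1) = 25 * 24 = 600
Divide by 12: 600 / 12 = 50

50


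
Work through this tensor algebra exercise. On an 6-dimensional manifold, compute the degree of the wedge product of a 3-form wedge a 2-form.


The degree of a wedge product is the sum of the degrees of the individual forms.
Degrees: 3, 2
Total degree = 3 + 2 = 5

5


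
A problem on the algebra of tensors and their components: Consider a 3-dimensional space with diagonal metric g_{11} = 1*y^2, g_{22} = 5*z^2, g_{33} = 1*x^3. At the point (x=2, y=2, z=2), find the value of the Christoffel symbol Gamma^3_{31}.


For a diagonal metric, Gamma^k_{ij} = (1/2) g^{kk} (dg_{ik}/dx_j + dg_{jk}/dx_i - dg_{ij}/dx_k).
The metric is diagonal, so g_{ab} = 0 for a != b.
At the given point: g_{11} = 4, g_{22} = 20, g_{33} = 8
g^{33} = 1/8
dg_{33}/dx_1 = dg_{33}/dx_1 = 12
dg_{13}/dx_3 = 0 (off-diagonal)
dg_{31}/dx_3 = 0 (off-diagonal)
Numerator = 12 + 0 - 0 = 12
Gamma^3_{31} = 12 / (2 * 8) = 3/4

3/4


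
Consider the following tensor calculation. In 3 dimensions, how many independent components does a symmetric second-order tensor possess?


A symmetric rank-2 tensor in d dimensions has d(d+1)/2 independent components.
d = 3
d(d+1)/2 = 3 * 4 / 2 = 12 / 2 = 6

6


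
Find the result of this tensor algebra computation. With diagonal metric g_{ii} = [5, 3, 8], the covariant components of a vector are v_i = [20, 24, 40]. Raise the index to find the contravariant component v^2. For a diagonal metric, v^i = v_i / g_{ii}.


To raise an index with a diagonal metric: v^i = v_i / g_{ii}.
For index 2: v_2 = 24, g_{22} = 3
v^2 = 24 / 3 = 8

8


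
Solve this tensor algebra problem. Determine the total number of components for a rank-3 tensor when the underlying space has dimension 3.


The number of components of a rank-r tensor in d dimensions is d^r.
Here d = 3 and r = 3.
3^3 = 27

27


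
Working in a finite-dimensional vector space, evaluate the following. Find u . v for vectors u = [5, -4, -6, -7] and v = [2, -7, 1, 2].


The inner product u . v = sum of u_i * v_i.
Term-by-term: 5 * 2, -4 * -7, -6 * 1, -7 * 2
Products: 10, 28, -6, -14
Sum = 10 + 28 + -6 + -14 = 18

18


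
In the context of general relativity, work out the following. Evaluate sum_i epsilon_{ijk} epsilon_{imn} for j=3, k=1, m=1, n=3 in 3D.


Using the identity: epsilon_{ijk} epsilon_{imn} = delta_{jm} delta_{kn} - delta_{jn} delta_{km}.
delta_{31} = 0
delta_{13} = 0
delta_{33} = 1
delta_{11} = 1
Result = 0 * 0 - 1 * 1 = 0 - 1 = -1

-1


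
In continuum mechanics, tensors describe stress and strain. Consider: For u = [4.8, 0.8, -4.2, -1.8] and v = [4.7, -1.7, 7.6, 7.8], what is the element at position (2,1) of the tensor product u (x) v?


The outer product entry T_{ij} = u_i * v_j.
We need i=2, j=1.
u_2 = 0.8, v_1 = 4.7
T_{2,1} = 0.8 * 4.7 = 3.76

3.76


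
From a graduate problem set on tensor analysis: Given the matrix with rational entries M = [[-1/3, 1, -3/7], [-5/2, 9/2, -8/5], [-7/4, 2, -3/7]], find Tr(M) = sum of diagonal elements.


The trace is the sum of diagonal entries.
Diagonal: M[1,1] = -1/3, M[2,2] = 9/2, M[3,3] = -3/7
Tr(M) = -1/3 + 9/2 + -3/7
Computing step by step:
After adding M[1,1]: -1/3
After adding M[2,2]: 25/6
After adding M[3,3]: 157/42
Tr(M) = 157/42

157/42


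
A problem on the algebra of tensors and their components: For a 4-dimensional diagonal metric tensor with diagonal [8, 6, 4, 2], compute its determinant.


For a diagonal metric, the determinant is the product of diagonal entries.
Diagonal entries: 8, 6, 4, 2
det(g) = 8 * 6 * 4 * 2 = 384

384


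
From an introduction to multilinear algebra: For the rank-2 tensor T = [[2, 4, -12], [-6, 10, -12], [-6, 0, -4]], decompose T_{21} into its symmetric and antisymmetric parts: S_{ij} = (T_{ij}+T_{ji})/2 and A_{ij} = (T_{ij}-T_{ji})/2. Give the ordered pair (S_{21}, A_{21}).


T_{21} = -6
T_{12} = 4
S_{21} = (-6 + 4)/2 = -2/2 = -1
A_{21} = (-6 - 4)/2 = -10/2 = -5
Check: S + A = -1 + -5 = -6 = T_{21}.

(-1, -5)


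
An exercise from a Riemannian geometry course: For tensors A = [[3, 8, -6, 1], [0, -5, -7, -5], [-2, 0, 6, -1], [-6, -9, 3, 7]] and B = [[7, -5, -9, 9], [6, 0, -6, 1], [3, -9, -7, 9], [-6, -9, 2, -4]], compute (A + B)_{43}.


Tensor addition is component-wise: (A + B)_{ij} = A_{ij} + B_{ij}.
A_{43} = 3
B_{43} = 2
(A + B)_{43} = 3 + 2 = 5

5


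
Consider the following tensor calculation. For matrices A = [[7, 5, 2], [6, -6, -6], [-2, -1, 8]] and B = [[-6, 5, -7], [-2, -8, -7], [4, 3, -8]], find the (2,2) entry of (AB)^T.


(AB)^T_{ij} = (AB)_{ji} = sum_k A_{jk} B_{ki}.
For i=2, j=2 we need (AB)_{22}:
A_{21} * B_{12} = 6 * 5 = 30
A_{22} * B_{22} = -6 * -8 = 48
A_{23} * B_{32} = -6 * 3 = -18
Sum = 30 + 48 + -18 = 60

60


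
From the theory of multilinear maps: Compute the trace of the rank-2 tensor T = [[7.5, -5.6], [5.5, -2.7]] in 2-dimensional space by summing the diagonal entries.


The contraction (trace) of a rank-2 tensor is the sum of its diagonal elements.
Diagonal entries: A[1,1] = 7.5, A[2,2] = -2.7
Tr(A) = 7.5 + -2.7 = 4.8

4.8


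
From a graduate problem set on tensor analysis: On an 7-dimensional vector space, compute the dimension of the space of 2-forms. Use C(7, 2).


The dimension of the space of p-forms on an n-dimensional space is C(n, p).
n = 7, p = 2
C(7, 2) = 7! / (2! * 5!) = 21

21


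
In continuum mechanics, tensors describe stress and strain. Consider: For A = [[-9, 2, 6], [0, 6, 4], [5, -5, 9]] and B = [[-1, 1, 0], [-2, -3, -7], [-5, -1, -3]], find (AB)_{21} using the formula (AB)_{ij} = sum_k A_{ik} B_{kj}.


(AB)_{ij} = sum_k A_{ik} B_{kj}.
For i=2, j=1:
A_{21} * B_{11} = 0 * -1 = 0
A_{22} * B_{21} = 6 * -2 = -12
A_{23} * B_{31} = 4 * -5 = -20
Sum = 0 + -12 + -20 = -32

-32


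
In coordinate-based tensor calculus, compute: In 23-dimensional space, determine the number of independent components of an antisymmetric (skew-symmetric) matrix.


An antisymmetric rank-2 tensor satisfies A_{ij} = -A_{ji}, so diagonal entries are zero.
The independent components are the upper-triangular entries: C(n, 2) = n(n-1)/2.
n = 23
C(23, 2) = 23 * 22 / 2 = 506 / 2 = 253

253


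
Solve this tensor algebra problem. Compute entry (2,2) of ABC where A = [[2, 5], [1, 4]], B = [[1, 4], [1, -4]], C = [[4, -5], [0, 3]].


(ABC)_{22} = sum_m (AB)_{2m} C_{m2}. First compute row 2 of AB.
(AB)_{21} = 1*1 + 4*1 = 5
(AB)_{22} = 1*4 + 4*-4 = -12
Now contract with column 2 of C:
(AB)_{21} * C_{12} = 5 * -5 = -25
(AB)_{22} * C_{22} = -12 * 3 = -36
(ABC)_{22} = -25 + -36 = -61

-61


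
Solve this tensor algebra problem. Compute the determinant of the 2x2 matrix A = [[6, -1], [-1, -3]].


For a 2x2 matrix [[a, b], [c, d]], det = a*d - b*c.
a = 6, b = -1, c = -1, d = -3
a*d = 6 * -3 = -18
b*c = -1 * -1 = 1
det = -18 - 1 = -19

-19


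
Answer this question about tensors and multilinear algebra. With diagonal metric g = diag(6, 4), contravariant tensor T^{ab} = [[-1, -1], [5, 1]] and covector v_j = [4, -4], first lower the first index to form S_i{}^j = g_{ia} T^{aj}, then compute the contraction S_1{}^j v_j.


Step 1: lower the first index. For a diagonal metric, g_{ia} T^{aj} = g_{ii} T^{ij} (no sum on i).
g_{11} = 6
S_1{}^1 = 6 * T^{11} = 6 * -1 = -6
S_1{}^2 = 6 * T^{12} = 6 * -1 = -6
Step 2: contract S_1{}^j with v_j.
S_1{}^1 * v_1 = -6 * 4 = -24
S_1{}^2 * v_2 = -6 * -4 = 24
Result = -24 + 24 = 0

0


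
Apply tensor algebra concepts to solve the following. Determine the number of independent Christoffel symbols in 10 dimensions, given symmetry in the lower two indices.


Christoffel symbols Gamma^k_{ij} are symmetric in i,j, so there are d * d(d+1)/2 independent symbols.
d = 10
d(d+1)/2 = 10 * 11 / 2 = 55
Total = 10 * 55 = 550

550


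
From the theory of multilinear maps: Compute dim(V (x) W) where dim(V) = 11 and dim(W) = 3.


The dimension of a tensor product is the product of dimensions.
dim(V) = 11, dim(W) = 3
dim(V (x) W) = 11 * 3 = 33

33


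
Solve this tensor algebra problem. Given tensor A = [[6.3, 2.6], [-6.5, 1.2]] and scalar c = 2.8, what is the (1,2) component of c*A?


Scalar multiplication: (cA)_{ij} = c * A_{ij}.
c = 2.8
A_{12} = 2.6
(cA)_{12} = 2.8 * 2.6 = 7.28

7.28


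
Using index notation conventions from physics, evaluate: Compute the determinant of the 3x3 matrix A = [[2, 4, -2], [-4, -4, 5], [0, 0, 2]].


Expanding along the first row, det(A) = a11*M_11 - a12*M_12 + a13*M_13, where M_1j is the (1,j) minor.
Minor M_11 = -4*2 - 5*0 = -8
Minor M_12 = -4*2 - 5*0 = -8
Minor M_13 = -4*0 - -4*0 = 0
det = 2*(-8) - 4*(-8) + -2*(0)
    = -16 - -32 + 0
    = 16

16


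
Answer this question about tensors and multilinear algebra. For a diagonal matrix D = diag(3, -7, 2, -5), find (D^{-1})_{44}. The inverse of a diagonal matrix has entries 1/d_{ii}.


For a diagonal matrix, the inverse has entries (D^{-1})_{ii} = 1/d_{ii}.
The diagonal entries are: d_{11} = 3, d_{22} = -7, d_{33} = 2, d_{44} = -5
We need (D^{-1})_{44} = 1/d_{44} = 1/-5 = -1/5

-1/5


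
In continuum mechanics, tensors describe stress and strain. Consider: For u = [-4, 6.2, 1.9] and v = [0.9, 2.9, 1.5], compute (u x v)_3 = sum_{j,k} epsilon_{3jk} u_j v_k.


(u x v)_3 = sum_{j,k} epsilon_{3jk} u_j v_k. Only permutations of (1,2,3) contribute; the two non-zero terms are:
eps_{312} u_1 v_2 = 1 * -4 * 2.9 = -11.6
eps_{321} u_2 v_1 = -1 * 6.2 * 0.9 = -5.58
(u x v)_3 = -17.18

-17.18


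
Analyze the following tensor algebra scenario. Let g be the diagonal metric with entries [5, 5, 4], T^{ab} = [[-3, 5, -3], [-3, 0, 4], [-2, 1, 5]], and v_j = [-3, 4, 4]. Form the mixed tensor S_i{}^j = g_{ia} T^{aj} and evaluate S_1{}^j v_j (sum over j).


Step 1: lower the first index. For a diagonal metric, g_{ia} T^{aj} = g_{ii} T^{ij} (no sum on i).
g_{11} = 5
S_1{}^1 = 5 * T^{11} = 5 * -3 = -15
S_1{}^2 = 5 * T^{12} = 5 * 5 = 25
S_1{}^3 = 5 * T^{13} = 5 * -3 = -15
Step 2: contract S_1{}^j with v_j.
S_1{}^1 * v_1 = -15 * -3 = 45
S_1{}^2 * v_2 = 25 * 4 = 100
S_1{}^3 * v_3 = -15 * 4 = -60
Result = 45 + 100 + -60 = 85

85


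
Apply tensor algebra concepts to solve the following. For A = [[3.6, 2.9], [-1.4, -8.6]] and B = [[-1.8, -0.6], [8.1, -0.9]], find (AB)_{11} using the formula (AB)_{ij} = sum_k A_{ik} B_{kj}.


(AB)_{ij} = sum_k A_{ik} B_{kj}.
For i=1, j=1:
A_{11} * B_{11} = 3.6 * -1.8 = -6.48
A_{12} * B_{21} = 2.9 * 8.1 = 23.49
Sum = -6.48 + 23.49 = 17.01

17.01


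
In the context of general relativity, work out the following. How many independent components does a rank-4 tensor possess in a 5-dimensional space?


The number of components of a rank-r tensor in d dimensions is d^r.
Here d = 5 and r = 4.
5^4 = 625

625


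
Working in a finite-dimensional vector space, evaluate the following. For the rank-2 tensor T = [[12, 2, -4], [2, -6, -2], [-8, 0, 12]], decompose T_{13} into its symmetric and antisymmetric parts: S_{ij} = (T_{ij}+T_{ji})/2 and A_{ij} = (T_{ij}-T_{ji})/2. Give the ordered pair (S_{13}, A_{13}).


T_{13} = -4
T_{31} = -8
S_{13} = (-4 + -8)/2 = -12/2 = -6
A_{13} = (-4 - -8)/2 = 4/2 = 2
Check: S + A = -6 + 2 = -4 = T_{13}.

(-6, 2)


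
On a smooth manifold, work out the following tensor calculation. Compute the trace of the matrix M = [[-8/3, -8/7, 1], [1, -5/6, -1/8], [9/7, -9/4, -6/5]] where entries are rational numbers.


The trace is the sum of diagonal entries.
Diagonal: M[1,1] = -8/3, M[2,2] = -5/6, M[3,3] = -6/5
Tr(M) = -8/3 + -5/6 + -6/5
Computing step by step:
After adding M[1,1]: -8/3
After adding M[2,2]: -7/2
After adding M[3,3]: -47/10
Tr(M) = -47/10

-47/10


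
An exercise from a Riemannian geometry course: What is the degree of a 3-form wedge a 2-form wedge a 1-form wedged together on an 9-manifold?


The degree of a wedge product is the sum of the degrees of the individual forms.
Degrees: 3, 2, 1
Total degree = 3 + 2 + 1 = 6

6


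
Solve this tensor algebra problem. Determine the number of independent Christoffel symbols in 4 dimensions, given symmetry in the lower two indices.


Christoffel symbols Gamma^k_{ij} are symmetric in i,j, so there are d * d(d+1)/2 independent symbols.
d = 4
d(d+1)/2 = 4 * 5 / 2 = 10
Total = 4 * 10 = 40

40


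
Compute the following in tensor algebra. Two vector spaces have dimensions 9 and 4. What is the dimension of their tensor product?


The dimension of a tensor product is the product of dimensions.
dim(V) = 9, dim(W) = 4
dim(V (x) W) = 9 * 4 = 36

36


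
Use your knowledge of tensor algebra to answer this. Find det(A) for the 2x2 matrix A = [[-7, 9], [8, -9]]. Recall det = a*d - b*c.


For a 2x2 matrix [[a, b], [c, d]], det = a*d - b*c.
a = -7, b = 9, c = 8, d = -9
a*d = -7 * -9 = 63
b*c = 9 * 8 = 72
det = 63 - 72 = -9

-9


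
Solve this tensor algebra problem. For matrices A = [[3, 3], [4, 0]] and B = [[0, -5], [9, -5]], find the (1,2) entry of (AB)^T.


(AB)^T_{ij} = (AB)_{ji} = sum_k A_{jk} B_{ki}.
For i=1, j=2 we need (AB)_{21}:
A_{21} * B_{11} = 4 * 0 = 0
A_{22} * B_{21} = 0 * 9 = 0
Sum = 0 + 0 = 0

0


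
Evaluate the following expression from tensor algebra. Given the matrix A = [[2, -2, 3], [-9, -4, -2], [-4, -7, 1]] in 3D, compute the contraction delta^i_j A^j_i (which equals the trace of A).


The contraction (trace) of a rank-2 tensor is the sum of its diagonal elements.
Diagonal entries: A[1,1] = 2, A[2,2] = -4, A[3,3] = 1
Tr(A) = 2 + -4 + 1 = -1

-1


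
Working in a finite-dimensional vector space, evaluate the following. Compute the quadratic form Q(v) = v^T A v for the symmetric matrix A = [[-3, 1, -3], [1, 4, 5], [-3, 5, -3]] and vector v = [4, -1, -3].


First compute Av:
(Av)_1 = -3*4 + 1*-1 + -3*-3 = -4
(Av)_2 = 1*4 + 4*-1 + 5*-3 = -15
(Av)_3 = -3*4 + 5*-1 + -3*-3 = -8
Av = [-4, -15, -8]
Then v^T (Av) = 4*-4 + -1*-15 + -3*-8
= -16 + 15 + 24 = 23

23


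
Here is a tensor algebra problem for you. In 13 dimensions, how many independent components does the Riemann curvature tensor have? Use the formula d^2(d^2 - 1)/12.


The Riemann tensor in d dimensions has d^2(d^2 - 1)/12 independent components.
d = 13, so d^2 = 169
d^2 - 1 = 168
d^2(d^2 - 1) = 169 * 168 = 28392
Divide by 12: 28392 / 12 = 2366

2366


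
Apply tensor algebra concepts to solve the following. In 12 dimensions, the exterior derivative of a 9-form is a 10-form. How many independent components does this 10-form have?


The exterior derivative of a p-form is a (p+1)-form.
Its number of independent components is C(n, p+1).
n = 12, p+1 = 10
C(12, 10) = 66

66


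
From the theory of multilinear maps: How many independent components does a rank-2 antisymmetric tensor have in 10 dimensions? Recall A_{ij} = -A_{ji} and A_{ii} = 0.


An antisymmetric rank-2 tensor satisfies A_{ij} = -A_{ji}, so diagonal entries are zero.
The independent components are the upper-triangular entries: C(n, 2) = n(n-1)/2.
n = 10
C(10, 2) = 10 * 9 / 2 = 90 / 2 = 45

45


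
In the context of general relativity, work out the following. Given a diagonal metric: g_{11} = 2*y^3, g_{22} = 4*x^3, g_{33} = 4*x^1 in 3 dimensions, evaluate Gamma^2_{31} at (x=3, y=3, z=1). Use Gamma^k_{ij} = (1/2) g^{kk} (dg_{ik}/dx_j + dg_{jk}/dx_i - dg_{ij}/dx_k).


For a diagonal metric, Gamma^k_{ij} = (1/2) g^{kk} (dg_{ik}/dx_j + dg_{jk}/dx_i - dg_{ij}/dx_k).
The metric is diagonal, so g_{ab} = 0 for a != b.
At the given point: g_{11} = 54, g_{22} = 108, g_{33} = 12
g^{22} = 1/108
dg_{32}/dx_1 = 0 (off-diagonal)
dg_{12}/dx_3 = 0 (off-diagonal)
dg_{31}/dx_2 = 0 (off-diagonal)
Numerator = 0 + 0 - 0 = 0
Gamma^2_{31} = 0 / (2 * 108) = 0

0


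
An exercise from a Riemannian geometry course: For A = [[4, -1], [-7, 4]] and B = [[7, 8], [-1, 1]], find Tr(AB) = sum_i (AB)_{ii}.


Tr(AB) = sum_i (AB)_{ii} where (AB)_{ii} = sum_k A_{ik} B_{ki}.
(AB)_{11} = 4*7 + -1*-1 = 29
(AB)_{22} = -7*8 + 4*1 = -52
Tr(AB) = 29 + -52 = -23

-23


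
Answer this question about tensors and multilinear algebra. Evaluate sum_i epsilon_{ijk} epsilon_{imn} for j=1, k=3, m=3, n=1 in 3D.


Using the identity: epsilon_{ijk} epsilon_{imn} = delta_{jm} delta_{kn} - delta_{jn} delta_{km}.
delta_{13} = 0
delta_{31} = 0
delta_{11} = 1
delta_{33} = 1
Result = 0 * 0 - 1 * 1 = 0 - 1 = -1

-1


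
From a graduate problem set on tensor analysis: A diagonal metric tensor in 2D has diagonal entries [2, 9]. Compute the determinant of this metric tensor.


For a diagonal metric, the determinant is the product of diagonal entries.
Diagonal entries: 2, 9
det(g) = 2 * 9 = 18

18


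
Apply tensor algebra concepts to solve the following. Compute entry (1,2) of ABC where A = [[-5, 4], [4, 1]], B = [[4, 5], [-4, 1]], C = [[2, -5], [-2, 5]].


(ABC)_{12} = sum_m (AB)_{1m} C_{m2}. First compute row 1 of AB.
(AB)_{11} = -5*4 + 4*-4 = -36
(AB)_{12} = -5*5 + 4*1 = -21
Now contract with column 2 of C:
(AB)_{11} * C_{12} = -36 * -5 = 180
(AB)_{12} * C_{22} = -21 * 5 = -105
(ABC)_{12} = 180 + -105 = 75

75


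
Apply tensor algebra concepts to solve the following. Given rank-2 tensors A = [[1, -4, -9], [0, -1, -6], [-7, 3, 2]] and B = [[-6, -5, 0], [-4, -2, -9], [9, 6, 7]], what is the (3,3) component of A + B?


Tensor addition is component-wise: (A + B)_{ij} = A_{ij} + B_{ij}.
A_{33} = 2
B_{33} = 7
(A + B)_{33} = 2 + 7 = 9

9


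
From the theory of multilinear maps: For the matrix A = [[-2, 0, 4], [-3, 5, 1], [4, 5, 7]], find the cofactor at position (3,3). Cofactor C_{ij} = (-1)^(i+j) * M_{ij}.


To find cofactor C_{33}, delete row 3 and column 3.
The resulting 2x2 submatrix is: [[-2, 0], [-3, 5]]
Minor M_{33} = -2*5 - 0*-3
  = -10 - 0 = -10
Sign = (-1)^(3+3) = (-1)^6 = 1
Cofactor C_{33} = 1 * -10 = -10

-10


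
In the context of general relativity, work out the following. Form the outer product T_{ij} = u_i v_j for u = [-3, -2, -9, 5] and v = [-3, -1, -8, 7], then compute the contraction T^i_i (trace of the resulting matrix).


The outer product gives T_{ij} = u_i v_j.
The trace (contraction) is Tr(T) = sum_i T_{ii} = sum_i u_i v_i.
Diagonal entries:
T_{11} = u_1 * v_1 = -3 * -3 = 9
T_{22} = u_2 * v_2 = -2 * -1 = 2
T_{33} = u_3 * v_3 = -9 * -8 = 72
T_{44} = u_4 * v_4 = 5 * 7 = 35
Tr(T) = 9 + 2 + 72 + 35 = 118

118


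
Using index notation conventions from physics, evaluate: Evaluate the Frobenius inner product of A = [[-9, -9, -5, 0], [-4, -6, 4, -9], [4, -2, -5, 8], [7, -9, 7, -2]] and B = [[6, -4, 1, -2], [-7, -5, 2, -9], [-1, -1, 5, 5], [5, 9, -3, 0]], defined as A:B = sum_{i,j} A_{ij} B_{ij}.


A:B = sum over all i,j of A_{ij} * B_{ij}.
Row 1: -9*6=-54, -9*-4=36, -5*1=-5, 0*-2=0 => row sum = -23
Row 2: -4*-7=28, -6*-5=30, 4*2=8, -9*-9=81 => row sum = 147
Row 3: 4*-1=-4, -2*-1=2, -5*5=-25, 8*5=40 => row sum = 13
Row 4: 7*5=35, -9*9=-81, 7*-3=-21, -2*0=0 => row sum = -67
Total = -23 + 147 + 13 + -67 = 70

70


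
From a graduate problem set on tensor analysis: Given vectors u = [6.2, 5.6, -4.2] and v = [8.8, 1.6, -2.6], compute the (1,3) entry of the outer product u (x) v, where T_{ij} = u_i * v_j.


The outer product entry T_{ij} = u_i * v_j.
We need i=1, j=3.
u_1 = 6.2, v_3 = -2.6
T_{1,3} = 6.2 * -2.6 = -16.12

-16.12


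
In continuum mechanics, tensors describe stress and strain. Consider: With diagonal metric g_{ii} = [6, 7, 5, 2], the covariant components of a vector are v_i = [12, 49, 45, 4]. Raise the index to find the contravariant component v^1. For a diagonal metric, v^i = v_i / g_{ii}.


To raise an index with a diagonal metric: v^i = v_i / g_{ii}.
For index 1: v_1 = 12, g_{11} = 6
v^1 = 12 / 6 = 2

2


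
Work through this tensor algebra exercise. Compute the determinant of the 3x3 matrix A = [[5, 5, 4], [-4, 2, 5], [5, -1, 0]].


Expanding along the first row, det(A) = a11*M_11 - a12*M_12 + a13*M_13, where M_1j is the (1,j) minor.
Minor M_11 = 2*0 - 5*-1 = 5
Minor M_12 = -4*0 - 5*5 = -25
Minor M_13 = -4*-1 - 2*5 = -6
det = 5*(5) - 5*(-25) + 4*(-6)
    = 25 - -125 + -24
    = 126

126


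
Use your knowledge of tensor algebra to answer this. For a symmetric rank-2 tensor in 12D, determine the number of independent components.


A symmetric rank-2 tensor in d dimensions has d(d+1)/2 independent components.
d = 12
d(d+1)/2 = 12 * 13 / 2 = 156 / 2 = 78

78


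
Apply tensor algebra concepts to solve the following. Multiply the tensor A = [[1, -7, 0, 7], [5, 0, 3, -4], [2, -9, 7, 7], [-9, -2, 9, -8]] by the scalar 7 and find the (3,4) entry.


Scalar multiplication: (cA)_{ij} = c * A_{ij}.
c = 7
A_{34} = 7
(cA)_{34} = 7 * 7 = 49

49


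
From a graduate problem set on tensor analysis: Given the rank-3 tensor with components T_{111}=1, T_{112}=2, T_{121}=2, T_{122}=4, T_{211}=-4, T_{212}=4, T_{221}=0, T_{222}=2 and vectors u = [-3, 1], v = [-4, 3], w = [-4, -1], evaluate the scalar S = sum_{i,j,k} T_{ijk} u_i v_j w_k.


S = sum over i,j,k of T_{ijk} u_i v_j w_k. Expanding all 8 terms:
T_{111}*u_1*v_1*w_1 = 1*-3*-4*-4 = -48  (running total: -48)
T_{112}*u_1*v_1*w_2 = 2*-3*-4*-1 = -24  (running total: -72)
T_{121}*u_1*v_2*w_1 = 2*-3*3*-4 = 72  (running total: 0)
T_{122}*u_1*v_2*w_2 = 4*-3*3*-1 = 36  (running total: 36)
T_{211}*u_2*v_1*w_1 = -4*1*-4*-4 = -64  (running total: -28)
T_{212}*u_2*v_1*w_2 = 4*1*-4*-1 = 16  (running total: -12)
T_{221}*u_2*v_2*w_1 = 0*1*3*-4 = 0  (running total: -12)
T_{222}*u_2*v_2*w_2 = 2*1*3*-1 = -6  (running total: -18)
S = -18

-18


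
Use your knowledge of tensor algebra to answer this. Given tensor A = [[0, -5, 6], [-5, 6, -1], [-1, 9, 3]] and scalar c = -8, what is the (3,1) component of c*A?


Scalar multiplication: (cA)_{ij} = c * A_{ij}.
c = -8
A_{31} = -1
(cA)_{31} = -8 * -1 = 8

8


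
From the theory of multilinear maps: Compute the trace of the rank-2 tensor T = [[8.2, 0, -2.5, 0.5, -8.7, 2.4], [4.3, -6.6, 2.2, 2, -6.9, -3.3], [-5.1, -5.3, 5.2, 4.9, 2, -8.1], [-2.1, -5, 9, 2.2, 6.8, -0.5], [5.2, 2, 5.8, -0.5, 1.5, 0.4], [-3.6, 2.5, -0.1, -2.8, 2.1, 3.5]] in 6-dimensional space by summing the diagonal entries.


The contraction (trace) of a rank-2 tensor is the sum of its diagonal elements.
Diagonal entries: A[1,1] = 8.2, A[2,2] = -6.6, A[3,3] = 5.2, A[4,4] = 2.2, A[5,5] = 1.5, A[6,6] = 3.5
Tr(A) = 8.2 + -6.6 + 5.2 + 2.2 + 1.5 + 3.5 = 14

14


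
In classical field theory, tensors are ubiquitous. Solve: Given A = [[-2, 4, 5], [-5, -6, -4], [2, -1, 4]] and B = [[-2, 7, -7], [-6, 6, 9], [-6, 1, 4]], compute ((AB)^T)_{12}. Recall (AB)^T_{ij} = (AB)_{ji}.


(AB)^T_{ij} = (AB)_{ji} = sum_k A_{jk} B_{ki}.
For i=1, j=2 we need (AB)_{21}:
A_{21} * B_{11} = -5 * -2 = 10
A_{22} * B_{21} = -6 * -6 = 36
A_{23} * B_{31} = -4 * -6 = 24
Sum = 10 + 36 + 24 = 70

70


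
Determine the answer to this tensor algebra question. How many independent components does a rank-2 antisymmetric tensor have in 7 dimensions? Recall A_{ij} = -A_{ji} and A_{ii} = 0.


An antisymmetric rank-2 tensor satisfies A_{ij} = -A_{ji}, so diagonal entries are zero.
The independent components are the upper-triangular entries: C(n, 2) = n(n-1)/2.
n = 7
C(7, 2) = 7 * 6 / 2 = 42 / 2 = 21

21


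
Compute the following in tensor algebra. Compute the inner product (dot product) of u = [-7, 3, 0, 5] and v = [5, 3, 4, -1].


The inner product u . v = sum of u_i * v_i.
Term-by-term: -7 * 5, 3 * 3, 0 * 4, 5 * -1
Products: -35, 9, 0, -5
Sum = -35 + 9 + 0 + -5 = -31

-31


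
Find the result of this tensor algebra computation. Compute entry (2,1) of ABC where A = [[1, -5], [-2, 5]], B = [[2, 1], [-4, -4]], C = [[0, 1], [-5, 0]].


(ABC)_{21} = sum_m (AB)_{2m} C_{m1}. First compute row 2 of AB.
(AB)_{21} = -2*2 + 5*-4 = -24
(AB)_{22} = -2*1 + 5*-4 = -22
Now contract with column 1 of C:
(AB)_{21} * C_{11} = -24 * 0 = 0
(AB)_{22} * C_{21} = -22 * -5 = 110
(ABC)_{21} = 0 + 110 = 110

110


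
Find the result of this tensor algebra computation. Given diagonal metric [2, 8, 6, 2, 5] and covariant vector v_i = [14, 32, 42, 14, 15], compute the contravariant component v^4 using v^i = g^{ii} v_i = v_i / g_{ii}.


To raise an index with a diagonal metric: v^i = v_i / g_{ii}.
For index 4: v_4 = 14, g_{44} = 2
v^4 = 14 / 2 = 7

7


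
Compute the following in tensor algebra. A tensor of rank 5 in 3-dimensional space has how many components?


The number of components of a rank-r tensor in d dimensions is d^r.
Here d = 3 and r = 5.
3^5 = 243

243


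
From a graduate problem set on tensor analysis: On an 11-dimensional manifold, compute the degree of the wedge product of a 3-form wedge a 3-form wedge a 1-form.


The degree of a wedge product is the sum of the degrees of the individual forms.
Degrees: 3, 3, 1
Total degree = 3 + 3 + 1 = 7

7


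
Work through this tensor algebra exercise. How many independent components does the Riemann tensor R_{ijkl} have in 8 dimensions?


The Riemann tensor in d dimensions has d^2(d^2 - 1)/12 independent components.
d = 8, so d^2 = 64
d^2 - 1 = 63
d^2(d^2 - 1) = 64 * 63 = 4032
Divide by 12: 4032 / 12 = 336

336


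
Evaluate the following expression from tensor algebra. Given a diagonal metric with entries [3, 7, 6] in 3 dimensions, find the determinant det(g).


For a diagonal metric, the determinant is the product of diagonal entries.
Diagonal entries: 3, 7, 6
det(g) = 3 * 7 * 6 = 126

126


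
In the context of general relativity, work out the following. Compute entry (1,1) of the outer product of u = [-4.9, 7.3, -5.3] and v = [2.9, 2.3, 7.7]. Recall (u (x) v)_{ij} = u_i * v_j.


The outer product entry T_{ij} = u_i * v_j.
We need i=1, j=1.
u_1 = -4.9, v_1 = 2.9
T_{1,1} = -4.9 * 2.9 = -14.21

-14.21


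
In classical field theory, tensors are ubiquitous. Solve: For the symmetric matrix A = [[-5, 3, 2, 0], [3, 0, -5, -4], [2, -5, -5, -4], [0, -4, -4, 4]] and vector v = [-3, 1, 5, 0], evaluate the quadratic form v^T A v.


First compute Av:
(Av)_1 = -5*-3 + 3*1 + 2*5 + 0*0 = 28
(Av)_2 = 3*-3 + 0*1 + -5*5 + -4*0 = -34
(Av)_3 = 2*-3 + -5*1 + -5*5 + -4*0 = -36
(Av)_4 = 0*-3 + -4*1 + -4*5 + 4*0 = -24
Av = [28, -34, -36, -24]
Then v^T (Av) = -3*28 + 1*-34 + 5*-36 + 0*-24
= -84 + -34 + -180 + 0 = -298

-298


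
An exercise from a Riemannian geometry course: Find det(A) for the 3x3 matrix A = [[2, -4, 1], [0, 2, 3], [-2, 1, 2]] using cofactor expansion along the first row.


Expanding along the first row, det(A) = a11*M_11 - a12*M_12 + a13*M_13, where M_1j is the (1,j) minor.
Minor M_11 = 2*2 - 3*1 = 1
Minor M_12 = 0*2 - 3*-2 = 6
Minor M_13 = 0*1 - 2*-2 = 4
det = 2*(1) - -4*(6) + 1*(4)
    = 2 - -24 + 4
    = 30

30


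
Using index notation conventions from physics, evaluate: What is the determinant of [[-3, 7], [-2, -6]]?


For a 2x2 matrix [[a, b], [c, d]], det = a*d - b*c.
a = -3, b = 7, c = -2, d = -6
a*d = -3 * -6 = 18
b*c = 7 * -2 = -14
det = 18 - -14 = 32

32


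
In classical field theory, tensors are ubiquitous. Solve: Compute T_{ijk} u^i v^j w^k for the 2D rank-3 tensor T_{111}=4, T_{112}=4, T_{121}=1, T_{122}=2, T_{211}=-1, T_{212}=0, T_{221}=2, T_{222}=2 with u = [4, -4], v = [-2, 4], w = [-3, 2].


S = sum over i,j,k of T_{ijk} u_i v_j w_k. Expanding all 8 terms:
T_{111}*u_1*v_1*w_1 = 4*4*-2*-3 = 96  (running total: 96)
T_{112}*u_1*v_1*w_2 = 4*4*-2*2 = -64  (running total: 32)
T_{121}*u_1*v_2*w_1 = 1*4*4*-3 = -48  (running total: -16)
T_{122}*u_1*v_2*w_2 = 2*4*4*2 = 64  (running total: 48)
T_{211}*u_2*v_1*w_1 = -1*-4*-2*-3 = 24  (running total: 72)
T_{212}*u_2*v_1*w_2 = 0*-4*-2*2 = 0  (running total: 72)
T_{221}*u_2*v_2*w_1 = 2*-4*4*-3 = 96  (running total: 168)
T_{222}*u_2*v_2*w_2 = 2*-4*4*2 = -64  (running total: 104)
S = 104

104
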